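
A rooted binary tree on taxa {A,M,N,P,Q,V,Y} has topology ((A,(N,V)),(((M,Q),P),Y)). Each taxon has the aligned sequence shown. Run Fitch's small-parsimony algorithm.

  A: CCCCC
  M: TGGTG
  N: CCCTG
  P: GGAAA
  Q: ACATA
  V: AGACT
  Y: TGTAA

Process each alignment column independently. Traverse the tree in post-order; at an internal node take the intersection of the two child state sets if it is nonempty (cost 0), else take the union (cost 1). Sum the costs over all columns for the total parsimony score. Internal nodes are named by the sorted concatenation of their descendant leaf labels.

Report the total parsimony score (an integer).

[col 0] NV: children N:{C}, V:{A} ∪→ {A,C}; cost 1
[col 0] ANV: children A:{C}, NV:{A,C} ∩→ {C}; cost 0
[col 0] MQ: children M:{T}, Q:{A} ∪→ {A,T}; cost 1
[col 0] MPQ: children MQ:{A,T}, P:{G} ∪→ {A,G,T}; cost 1
[col 0] MPQY: children MPQ:{A,G,T}, Y:{T} ∩→ {T}; cost 0
[col 0] AMNPQVY: children ANV:{C}, MPQY:{T} ∪→ {C,T}; cost 1
[col 1] NV: children N:{C}, V:{G} ∪→ {C,G}; cost 1
[col 1] ANV: children A:{C}, NV:{C,G} ∩→ {C}; cost 0
[col 1] MQ: children M:{G}, Q:{C} ∪→ {C,G}; cost 1
[col 1] MPQ: children MQ:{C,G}, P:{G} ∩→ {G}; cost 0
[col 1] MPQY: children MPQ:{G}, Y:{G} ∩→ {G}; cost 0
[col 1] AMNPQVY: children ANV:{C}, MPQY:{G} ∪→ {C,G}; cost 1
[col 2] NV: children N:{C}, V:{A} ∪→ {A,C}; cost 1
[col 2] ANV: children A:{C}, NV:{A,C} ∩→ {C}; cost 0
[col 2] MQ: children M:{G}, Q:{A} ∪→ {A,G}; cost 1
[col 2] MPQ: children MQ:{A,G}, P:{A} ∩→ {A}; cost 0
[col 2] MPQY: children MPQ:{A}, Y:{T} ∪→ {A,T}; cost 1
[col 2] AMNPQVY: children ANV:{C}, MPQY:{A,T} ∪→ {A,C,T}; cost 1
[col 3] NV: children N:{T}, V:{C} ∪→ {C,T}; cost 1
[col 3] ANV: children A:{C}, NV:{C,T} ∩→ {C}; cost 0
[col 3] MQ: children M:{T}, Q:{T} ∩→ {T}; cost 0
[col 3] MPQ: children MQ:{T}, P:{A} ∪→ {A,T}; cost 1
[col 3] MPQY: children MPQ:{A,T}, Y:{A} ∩→ {A}; cost 0
[col 3] AMNPQVY: children ANV:{C}, MPQY:{A} ∪→ {A,C}; cost 1
[col 4] NV: children N:{G}, V:{T} ∪→ {G,T}; cost 1
[col 4] ANV: children A:{C}, NV:{G,T} ∪→ {C,G,T}; cost 1
[col 4] MQ: children M:{G}, Q:{A} ∪→ {A,G}; cost 1
[col 4] MPQ: children MQ:{A,G}, P:{A} ∩→ {A}; cost 0
[col 4] MPQY: children MPQ:{A}, Y:{A} ∩→ {A}; cost 0
[col 4] AMNPQVY: children ANV:{C,G,T}, MPQY:{A} ∪→ {A,C,G,T}; cost 1
per-site changes: [4, 3, 4, 3, 4]; total = 18

18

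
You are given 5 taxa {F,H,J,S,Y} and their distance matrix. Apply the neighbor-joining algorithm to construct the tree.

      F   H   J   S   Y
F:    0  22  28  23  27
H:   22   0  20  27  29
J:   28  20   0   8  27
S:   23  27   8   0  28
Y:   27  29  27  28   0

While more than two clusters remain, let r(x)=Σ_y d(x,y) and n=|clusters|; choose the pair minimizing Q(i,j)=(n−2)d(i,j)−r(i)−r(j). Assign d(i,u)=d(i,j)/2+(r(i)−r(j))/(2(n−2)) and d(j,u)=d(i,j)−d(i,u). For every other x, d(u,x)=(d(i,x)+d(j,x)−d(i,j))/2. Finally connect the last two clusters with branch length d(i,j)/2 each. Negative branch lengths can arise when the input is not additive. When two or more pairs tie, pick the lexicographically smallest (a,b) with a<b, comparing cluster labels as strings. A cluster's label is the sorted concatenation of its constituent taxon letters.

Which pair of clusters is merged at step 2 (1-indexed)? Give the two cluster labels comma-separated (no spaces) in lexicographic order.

F,H

step 1: merge (J,S) at d=8, Q=-145; branch lengths J→7/2, S→9/2; new cluster JS
  updated: d(F,JS)=43/2, d(H,JS)=39/2, d(JS,Y)=47/2
step 2: merge (F,H) at d=22, Q=-97; branch lengths F→11, H→11; new cluster FH
  updated: d(FH,JS)=19/2, d(FH,Y)=17
step 3: merge (FH,JS) at d=19/2, Q=-50; branch lengths FH→3/2, JS→8; new cluster FHJS
  updated: d(FHJS,Y)=31/2
step 4: merge (FHJS,Y) at d=31/2; branch lengths FHJS→31/4, Y→31/4; new cluster FHJSY
final tree: (((F:11,H:11):3/2,(J:7/2,S:9/2):8):31/4,Y:31/4)
total length: 55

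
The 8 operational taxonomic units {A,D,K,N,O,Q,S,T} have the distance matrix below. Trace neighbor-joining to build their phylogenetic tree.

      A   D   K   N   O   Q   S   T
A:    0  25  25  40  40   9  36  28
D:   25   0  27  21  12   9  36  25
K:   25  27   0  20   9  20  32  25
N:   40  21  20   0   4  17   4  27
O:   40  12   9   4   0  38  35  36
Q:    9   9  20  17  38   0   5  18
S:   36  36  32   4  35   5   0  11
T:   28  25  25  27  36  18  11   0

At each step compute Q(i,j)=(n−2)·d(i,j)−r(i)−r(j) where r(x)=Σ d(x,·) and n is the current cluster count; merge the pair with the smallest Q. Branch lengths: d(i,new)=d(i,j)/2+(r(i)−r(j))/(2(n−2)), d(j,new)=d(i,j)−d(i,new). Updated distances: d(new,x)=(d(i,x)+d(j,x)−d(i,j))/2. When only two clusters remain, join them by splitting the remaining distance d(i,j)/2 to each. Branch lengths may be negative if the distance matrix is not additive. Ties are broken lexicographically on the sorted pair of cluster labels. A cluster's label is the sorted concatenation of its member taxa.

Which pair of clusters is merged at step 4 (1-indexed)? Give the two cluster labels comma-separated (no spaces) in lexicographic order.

step 1: merge (N,O) at d=4, Q=-283; branch lengths N→-17/12, O→65/12; new cluster NO
  updated: d(A,NO)=38, d(D,NO)=29/2, d(K,NO)=25/2, d(NO,Q)=51/2, d(NO,S)=35/2, d(NO,T)=59/2
step 2: merge (S,T) at d=11, Q=-219; branch lengths S→28/5, T→27/5; new cluster ST
  updated: d(A,ST)=53/2, d(D,ST)=25, d(K,ST)=23, d(NO,ST)=18, d(Q,ST)=6
step 3: merge (K,NO) at d=25/2, Q=-166; branch lengths K→49/8, NO→51/8; new cluster KNO
  updated: d(A,KNO)=101/4, d(D,KNO)=29/2, d(KNO,Q)=33/2, d(KNO,ST)=57/4
step 4: merge (D,KNO) at d=29/2, Q=-201/2; branch lengths D→31/4, KNO→27/4; new cluster DKNO
  updated: d(A,DKNO)=143/8, d(DKNO,Q)=11/2, d(DKNO,ST)=99/8
step 5: merge (A,Q) at d=9, Q=-447/8; branch lengths A→407/32, Q→-119/32; new cluster AQ
  updated: d(AQ,DKNO)=115/16, d(AQ,ST)=47/4
step 6: merge (AQ,DKNO) at d=115/16, Q=-501/16; branch lengths AQ→105/32, DKNO→125/32; new cluster ADKNOQ
  updated: d(ADKNOQ,ST)=271/32
step 7: merge (ADKNOQ,ST) at d=271/32; branch lengths ADKNOQ→271/64, ST→271/64; new cluster ADKNOQST
final tree: (((A:407/32,Q:-119/32):105/32,(D:31/4,(K:49/8,(N:-17/12,O:65/12):51/8):27/4):125/32):271/64,(S:28/5,T:27/5):271/64)
total length: 2133/32

D,KNO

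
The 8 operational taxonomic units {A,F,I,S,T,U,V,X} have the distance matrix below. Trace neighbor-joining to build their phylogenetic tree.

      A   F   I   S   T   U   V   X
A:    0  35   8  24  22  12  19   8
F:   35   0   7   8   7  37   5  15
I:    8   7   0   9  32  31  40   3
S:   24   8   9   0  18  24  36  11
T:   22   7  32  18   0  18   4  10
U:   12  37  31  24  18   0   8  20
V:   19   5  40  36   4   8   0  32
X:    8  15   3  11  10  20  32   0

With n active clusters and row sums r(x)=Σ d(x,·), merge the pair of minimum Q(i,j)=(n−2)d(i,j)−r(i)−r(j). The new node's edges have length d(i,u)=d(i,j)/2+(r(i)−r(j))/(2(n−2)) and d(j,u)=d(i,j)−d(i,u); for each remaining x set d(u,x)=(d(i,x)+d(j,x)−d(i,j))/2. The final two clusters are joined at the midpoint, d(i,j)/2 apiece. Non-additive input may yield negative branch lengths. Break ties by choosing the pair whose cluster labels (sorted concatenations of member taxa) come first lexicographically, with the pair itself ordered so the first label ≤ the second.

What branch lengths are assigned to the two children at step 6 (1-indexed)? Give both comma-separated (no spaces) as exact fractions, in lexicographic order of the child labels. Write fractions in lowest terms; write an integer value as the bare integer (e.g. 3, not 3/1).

61/32,197/32

step 1: merge (U,V) at d=8, Q=-246; branch lengths U→9/2, V→7/2; new cluster UV
  updated: d(A,UV)=23/2, d(F,UV)=17, d(I,UV)=63/2, d(S,UV)=26, d(T,UV)=7, d(UV,X)=22
step 2: merge (T,UV) at d=7, Q=-176; branch lengths T→8/5, UV→27/5; new cluster TUV
  updated: d(A,TUV)=53/4, d(F,TUV)=17/2, d(I,TUV)=113/4, d(S,TUV)=37/2, d(TUV,X)=25/2
step 3: merge (F,TUV) at d=17/2, Q=-241/2; branch lengths F→53/16, TUV→83/16; new cluster FTUV
  updated: d(A,FTUV)=159/8, d(FTUV,I)=107/8, d(FTUV,S)=9, d(FTUV,X)=19/2
step 4: merge (FTUV,S) at d=9, Q=-311/4; branch lengths FTUV→103/24, S→113/24; new cluster FSTUV
  updated: d(A,FSTUV)=279/16, d(FSTUV,I)=107/16, d(FSTUV,X)=23/4
step 5: merge (A,I) at d=8, Q=-281/8; branch lengths A→127/16, I→1/16; new cluster AI
  updated: d(AI,FSTUV)=129/16, d(AI,X)=3/2
step 6: merge (AI,FSTUV) at d=129/16, Q=-245/16; branch lengths AI→61/32, FSTUV→197/32; new cluster AFISTUV
  updated: d(AFISTUV,X)=-13/32
step 7: merge (AFISTUV,X) at d=-13/32; branch lengths AFISTUV→-13/64, X→-13/64; new cluster AFISTUVX
final tree: (((A:127/16,I:1/16):61/32,((F:53/16,(T:8/5,(U:9/2,V:7/2):27/5):83/16):103/24,S:113/24):197/32):-13/64,X:-13/64)
total length: 1541/32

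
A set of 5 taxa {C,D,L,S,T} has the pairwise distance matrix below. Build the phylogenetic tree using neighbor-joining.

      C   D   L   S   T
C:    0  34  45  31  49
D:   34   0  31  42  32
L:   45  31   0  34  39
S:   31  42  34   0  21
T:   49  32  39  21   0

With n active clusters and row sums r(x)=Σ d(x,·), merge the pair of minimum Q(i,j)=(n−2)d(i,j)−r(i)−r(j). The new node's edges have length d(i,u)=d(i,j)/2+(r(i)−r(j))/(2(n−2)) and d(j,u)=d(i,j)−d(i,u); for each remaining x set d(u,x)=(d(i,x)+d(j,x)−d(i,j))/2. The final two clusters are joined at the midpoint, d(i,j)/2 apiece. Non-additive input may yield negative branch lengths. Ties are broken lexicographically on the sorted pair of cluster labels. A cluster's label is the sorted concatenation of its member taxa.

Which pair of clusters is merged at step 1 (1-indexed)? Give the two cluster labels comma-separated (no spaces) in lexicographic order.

iteration 1: select S,T (d=21, Q=-206); attach at lengths (25/3, 38/3); label the merged cluster ST
  updated: d(C,ST)=59/2, d(D,ST)=53/2, d(L,ST)=26
iteration 2: select C,D (d=34, Q=-132); attach at lengths (85/4, 51/4); label the merged cluster CD
  updated: d(CD,L)=21, d(CD,ST)=11
iteration 3: select CD,L (d=21, Q=-58); attach at lengths (3, 18); label the merged cluster CDL
  updated: d(CDL,ST)=8
iteration 4: select CDL,ST (d=8); attach at lengths (4, 4); label the merged cluster CDLST
final tree: (((C:85/4,D:51/4):3,L:18):4,(S:25/3,T:38/3):4)
total length: 84

S,T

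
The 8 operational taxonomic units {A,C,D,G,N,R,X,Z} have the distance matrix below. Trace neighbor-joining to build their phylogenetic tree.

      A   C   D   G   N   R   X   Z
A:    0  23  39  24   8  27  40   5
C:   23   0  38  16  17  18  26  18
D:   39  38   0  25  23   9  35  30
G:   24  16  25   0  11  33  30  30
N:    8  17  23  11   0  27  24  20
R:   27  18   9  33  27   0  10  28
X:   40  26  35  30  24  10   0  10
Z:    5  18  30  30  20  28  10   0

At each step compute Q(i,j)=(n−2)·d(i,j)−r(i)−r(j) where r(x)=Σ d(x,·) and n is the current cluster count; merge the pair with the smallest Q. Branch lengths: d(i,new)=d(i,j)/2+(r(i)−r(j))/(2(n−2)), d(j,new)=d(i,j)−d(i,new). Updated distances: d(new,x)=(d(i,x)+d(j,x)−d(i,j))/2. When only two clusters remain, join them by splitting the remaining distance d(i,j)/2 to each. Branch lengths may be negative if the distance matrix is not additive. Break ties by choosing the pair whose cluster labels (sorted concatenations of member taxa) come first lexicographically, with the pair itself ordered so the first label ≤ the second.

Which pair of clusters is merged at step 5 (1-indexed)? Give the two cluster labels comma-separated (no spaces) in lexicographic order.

step 1: merge (D,R) at d=9, Q=-297; branch lengths D→101/12, R→7/12; new cluster DR
  updated: d(A,DR)=57/2, d(C,DR)=47/2, d(DR,G)=49/2, d(DR,N)=41/2, d(DR,X)=18, d(DR,Z)=49/2
step 2: merge (A,Z) at d=5, Q=-211; branch lengths A→23/5, Z→2/5; new cluster AZ
  updated: d(AZ,C)=18, d(AZ,DR)=24, d(AZ,G)=49/2, d(AZ,N)=23/2, d(AZ,X)=45/2
step 3: merge (DR,X) at d=18, Q=-159; branch lengths DR→31/4, X→41/4; new cluster DRX
  updated: d(AZ,DRX)=57/4, d(C,DRX)=63/4, d(DRX,G)=73/4, d(DRX,N)=53/4
step 4: merge (G,N) at d=11, Q=-179/2; branch lengths G→25/3, N→8/3; new cluster GN
  updated: d(AZ,GN)=25/2, d(C,GN)=11, d(DRX,GN)=41/4
step 5: merge (AZ,DRX) at d=57/4, Q=-113/2; branch lengths AZ→33/4, DRX→6; new cluster ADRXZ
  updated: d(ADRXZ,C)=39/4, d(ADRXZ,GN)=17/4
step 6: merge (ADRXZ,C) at d=39/4, Q=-25; branch lengths ADRXZ→3/2, C→33/4; new cluster ACDRXZ
  updated: d(ACDRXZ,GN)=11/4
step 7: merge (ACDRXZ,GN) at d=11/4; branch lengths ACDRXZ→11/8, GN→11/8; new cluster ACDGNRXZ
final tree: ((((A:23/5,Z:2/5):33/4,((D:101/12,R:7/12):31/4,X:41/4):6):3/2,C:33/4):11/8,(G:25/3,N:8/3):11/8)
total length: 279/4

AZ,DRX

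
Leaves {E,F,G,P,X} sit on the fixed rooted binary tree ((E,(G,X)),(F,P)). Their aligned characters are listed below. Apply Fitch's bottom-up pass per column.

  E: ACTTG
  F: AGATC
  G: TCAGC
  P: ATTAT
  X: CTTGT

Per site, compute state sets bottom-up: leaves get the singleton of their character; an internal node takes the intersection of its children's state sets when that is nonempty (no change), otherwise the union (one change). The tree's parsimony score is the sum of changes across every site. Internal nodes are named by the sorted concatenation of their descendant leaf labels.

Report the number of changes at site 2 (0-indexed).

2

GX@0: {T} ∪ {C} = {C,T} (union, +1)
EGX@0: {A} ∪ {C,T} = {A,C,T} (union, +1)
FP@0: {A} ∩ {A} = {A} (intersection, +0)
EFGPX@0: {A,C,T} ∩ {A} = {A} (intersection, +0)
GX@1: {C} ∪ {T} = {C,T} (union, +1)
EGX@1: {C} ∩ {C,T} = {C} (intersection, +0)
FP@1: {G} ∪ {T} = {G,T} (union, +1)
EFGPX@1: {C} ∪ {G,T} = {C,G,T} (union, +1)
GX@2: {A} ∪ {T} = {A,T} (union, +1)
EGX@2: {T} ∩ {A,T} = {T} (intersection, +0)
FP@2: {A} ∪ {T} = {A,T} (union, +1)
EFGPX@2: {T} ∩ {A,T} = {T} (intersection, +0)
GX@3: {G} ∩ {G} = {G} (intersection, +0)
EGX@3: {T} ∪ {G} = {G,T} (union, +1)
FP@3: {T} ∪ {A} = {A,T} (union, +1)
EFGPX@3: {G,T} ∩ {A,T} = {T} (intersection, +0)
GX@4: {C} ∪ {T} = {C,T} (union, +1)
EGX@4: {G} ∪ {C,T} = {C,G,T} (union, +1)
FP@4: {C} ∪ {T} = {C,T} (union, +1)
EFGPX@4: {C,G,T} ∩ {C,T} = {C,T} (intersection, +0)
per-site changes: [2, 3, 2, 2, 3]; total = 12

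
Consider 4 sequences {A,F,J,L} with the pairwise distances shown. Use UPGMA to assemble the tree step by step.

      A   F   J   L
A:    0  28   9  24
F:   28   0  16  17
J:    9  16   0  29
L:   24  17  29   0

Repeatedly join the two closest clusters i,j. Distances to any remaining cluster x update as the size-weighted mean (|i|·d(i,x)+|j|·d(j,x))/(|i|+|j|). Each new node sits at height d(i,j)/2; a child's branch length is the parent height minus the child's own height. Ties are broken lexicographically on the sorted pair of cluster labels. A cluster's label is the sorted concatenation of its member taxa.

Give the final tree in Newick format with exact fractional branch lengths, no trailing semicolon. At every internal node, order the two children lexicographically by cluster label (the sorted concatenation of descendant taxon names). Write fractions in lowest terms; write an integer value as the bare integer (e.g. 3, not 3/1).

1. join A+J (d=9) ⇒ AJ; edges |A|=9/2, |J|=9/2
  updated: d(AJ,F)=22, d(AJ,L)=53/2
2. join F+L (d=17) ⇒ FL; edges |F|=17/2, |L|=17/2
  updated: d(AJ,FL)=97/4
3. join AJ+FL (d=97/4) ⇒ AFJL; edges |AJ|=61/8, |FL|=29/8
final tree: ((A:9/2,J:9/2):61/8,(F:17/2,L:17/2):29/8)
total length: 149/4

((A:9/2,J:9/2):61/8,(F:17/2,L:17/2):29/8)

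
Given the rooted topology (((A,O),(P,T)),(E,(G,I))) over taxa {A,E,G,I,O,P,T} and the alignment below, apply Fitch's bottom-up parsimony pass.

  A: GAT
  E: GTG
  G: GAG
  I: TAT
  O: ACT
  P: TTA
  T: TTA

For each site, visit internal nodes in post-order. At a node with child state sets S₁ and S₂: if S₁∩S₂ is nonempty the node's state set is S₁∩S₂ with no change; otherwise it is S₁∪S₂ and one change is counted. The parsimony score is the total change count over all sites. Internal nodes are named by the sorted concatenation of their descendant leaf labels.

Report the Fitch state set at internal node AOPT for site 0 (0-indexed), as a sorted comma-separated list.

A,G,T

site 0, node AO: A={G} ∪ O={A} → {A,G} (+1)
site 0, node PT: P={T} ∩ T={T} → {T} (+0)
site 0, node AOPT: AO={A,G} ∪ PT={T} → {A,G,T} (+1)
site 0, node GI: G={G} ∪ I={T} → {G,T} (+1)
site 0, node EGI: E={G} ∩ GI={G,T} → {G} (+0)
site 0, node AEGIOPT: AOPT={A,G,T} ∩ EGI={G} → {G} (+0)
site 1, node AO: A={A} ∪ O={C} → {A,C} (+1)
site 1, node PT: P={T} ∩ T={T} → {T} (+0)
site 1, node AOPT: AO={A,C} ∪ PT={T} → {A,C,T} (+1)
site 1, node GI: G={A} ∩ I={A} → {A} (+0)
site 1, node EGI: E={T} ∪ GI={A} → {A,T} (+1)
site 1, node AEGIOPT: AOPT={A,C,T} ∩ EGI={A,T} → {A,T} (+0)
site 2, node AO: A={T} ∩ O={T} → {T} (+0)
site 2, node PT: P={A} ∩ T={A} → {A} (+0)
site 2, node AOPT: AO={T} ∪ PT={A} → {A,T} (+1)
site 2, node GI: G={G} ∪ I={T} → {G,T} (+1)
site 2, node EGI: E={G} ∩ GI={G,T} → {G} (+0)
site 2, node AEGIOPT: AOPT={A,T} ∪ EGI={G} → {A,G,T} (+1)
per-site changes: [3, 3, 3]; total = 9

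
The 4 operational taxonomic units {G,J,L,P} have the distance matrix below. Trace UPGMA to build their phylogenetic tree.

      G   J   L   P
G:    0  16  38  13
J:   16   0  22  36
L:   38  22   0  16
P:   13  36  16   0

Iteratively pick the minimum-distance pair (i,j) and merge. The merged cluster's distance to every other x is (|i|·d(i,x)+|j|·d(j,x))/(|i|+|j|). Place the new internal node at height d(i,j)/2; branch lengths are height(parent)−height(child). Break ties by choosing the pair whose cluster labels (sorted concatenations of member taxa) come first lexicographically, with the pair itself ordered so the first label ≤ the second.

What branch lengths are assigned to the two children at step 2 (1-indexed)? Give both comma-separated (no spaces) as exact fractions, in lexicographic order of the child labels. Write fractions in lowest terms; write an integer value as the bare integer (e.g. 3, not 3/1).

11,11

step 1: merge (G,P) at d=13; branch lengths G→13/2, P→13/2; new cluster GP
  updated: d(GP,J)=26, d(GP,L)=27
step 2: merge (J,L) at d=22; branch lengths J→11, L→11; new cluster JL
  updated: d(GP,JL)=53/2
step 3: merge (GP,JL) at d=53/2; branch lengths GP→27/4, JL→9/4; new cluster GJLP
final tree: ((G:13/2,P:13/2):27/4,(J:11,L:11):9/4)
total length: 44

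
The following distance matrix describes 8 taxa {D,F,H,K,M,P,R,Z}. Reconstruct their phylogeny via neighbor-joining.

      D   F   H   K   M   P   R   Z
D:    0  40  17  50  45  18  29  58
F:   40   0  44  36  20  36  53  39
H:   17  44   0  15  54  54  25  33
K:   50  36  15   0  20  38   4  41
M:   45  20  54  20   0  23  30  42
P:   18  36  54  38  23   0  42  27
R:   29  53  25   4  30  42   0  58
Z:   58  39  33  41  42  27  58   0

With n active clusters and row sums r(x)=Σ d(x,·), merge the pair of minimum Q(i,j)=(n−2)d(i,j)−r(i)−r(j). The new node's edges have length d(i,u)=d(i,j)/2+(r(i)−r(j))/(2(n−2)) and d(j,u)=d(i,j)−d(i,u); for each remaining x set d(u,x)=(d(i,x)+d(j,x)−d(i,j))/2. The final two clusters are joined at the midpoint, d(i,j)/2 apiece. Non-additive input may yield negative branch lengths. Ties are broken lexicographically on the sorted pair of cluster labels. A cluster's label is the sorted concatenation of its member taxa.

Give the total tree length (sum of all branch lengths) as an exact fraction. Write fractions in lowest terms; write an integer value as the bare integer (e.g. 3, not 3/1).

863/8

iteration 1: select K,R (d=4, Q=-421); attach at lengths (-13/12, 61/12); label the merged cluster KR
  updated: d(D,KR)=75/2, d(F,KR)=85/2, d(H,KR)=18, d(KR,M)=23, d(KR,P)=38, d(KR,Z)=95/2
iteration 2: select D,H (d=17, Q=-701/2); attach at lengths (161/20, 179/20); label the merged cluster DH
  updated: d(DH,F)=67/2, d(DH,KR)=77/4, d(DH,M)=41, d(DH,P)=55/2, d(DH,Z)=37
iteration 3: select DH,KR (d=77/4, Q=-503/2); attach at lengths (65/8, 89/8); label the merged cluster DHKR
  updated: d(DHKR,F)=227/8, d(DHKR,M)=179/8, d(DHKR,P)=185/8, d(DHKR,Z)=261/8
iteration 4: select F,M (d=20, Q=-683/4); attach at lengths (38/3, 22/3); label the merged cluster FM
  updated: d(DHKR,FM)=123/8, d(FM,P)=39/2, d(FM,Z)=61/2
iteration 5: select DHKR,FM (d=123/8, Q=-423/4); attach at lengths (73/8, 25/4); label the merged cluster DFHKMR
  updated: d(DFHKMR,P)=109/8, d(DFHKMR,Z)=191/8
iteration 6: select DFHKMR,P (d=109/8, Q=-129/2); attach at lengths (21/4, 67/8); label the merged cluster DFHKMPR
  updated: d(DFHKMPR,Z)=149/8
iteration 7: select DFHKMPR,Z (d=149/8); attach at lengths (149/16, 149/16); label the merged cluster DFHKMPRZ
final tree: (((((D:161/20,H:179/20):65/8,(K:-13/12,R:61/12):89/8):73/8,(F:38/3,M:22/3):25/4):21/4,P:67/8):149/16,Z:149/16)
total length: 863/8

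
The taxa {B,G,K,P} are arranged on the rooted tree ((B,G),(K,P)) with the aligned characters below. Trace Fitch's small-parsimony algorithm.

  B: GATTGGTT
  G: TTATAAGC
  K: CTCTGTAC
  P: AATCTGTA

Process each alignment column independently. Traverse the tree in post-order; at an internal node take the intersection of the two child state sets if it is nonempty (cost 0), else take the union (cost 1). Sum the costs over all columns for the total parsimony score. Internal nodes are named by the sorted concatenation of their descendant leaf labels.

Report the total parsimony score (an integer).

16

BG@0: {G} ∪ {T} = {G,T} (union, +1)
KP@0: {C} ∪ {A} = {A,C} (union, +1)
BGKP@0: {G,T} ∪ {A,C} = {A,C,G,T} (union, +1)
BG@1: {A} ∪ {T} = {A,T} (union, +1)
KP@1: {T} ∪ {A} = {A,T} (union, +1)
BGKP@1: {A,T} ∩ {A,T} = {A,T} (intersection, +0)
BG@2: {T} ∪ {A} = {A,T} (union, +1)
KP@2: {C} ∪ {T} = {C,T} (union, +1)
BGKP@2: {A,T} ∩ {C,T} = {T} (intersection, +0)
BG@3: {T} ∩ {T} = {T} (intersection, +0)
KP@3: {T} ∪ {C} = {C,T} (union, +1)
BGKP@3: {T} ∩ {C,T} = {T} (intersection, +0)
BG@4: {G} ∪ {A} = {A,G} (union, +1)
KP@4: {G} ∪ {T} = {G,T} (union, +1)
BGKP@4: {A,G} ∩ {G,T} = {G} (intersection, +0)
BG@5: {G} ∪ {A} = {A,G} (union, +1)
KP@5: {T} ∪ {G} = {G,T} (union, +1)
BGKP@5: {A,G} ∩ {G,T} = {G} (intersection, +0)
BG@6: {T} ∪ {G} = {G,T} (union, +1)
KP@6: {A} ∪ {T} = {A,T} (union, +1)
BGKP@6: {G,T} ∩ {A,T} = {T} (intersection, +0)
BG@7: {T} ∪ {C} = {C,T} (union, +1)
KP@7: {C} ∪ {A} = {A,C} (union, +1)
BGKP@7: {C,T} ∩ {A,C} = {C} (intersection, +0)
per-site changes: [3, 2, 2, 1, 2, 2, 2, 2]; total = 16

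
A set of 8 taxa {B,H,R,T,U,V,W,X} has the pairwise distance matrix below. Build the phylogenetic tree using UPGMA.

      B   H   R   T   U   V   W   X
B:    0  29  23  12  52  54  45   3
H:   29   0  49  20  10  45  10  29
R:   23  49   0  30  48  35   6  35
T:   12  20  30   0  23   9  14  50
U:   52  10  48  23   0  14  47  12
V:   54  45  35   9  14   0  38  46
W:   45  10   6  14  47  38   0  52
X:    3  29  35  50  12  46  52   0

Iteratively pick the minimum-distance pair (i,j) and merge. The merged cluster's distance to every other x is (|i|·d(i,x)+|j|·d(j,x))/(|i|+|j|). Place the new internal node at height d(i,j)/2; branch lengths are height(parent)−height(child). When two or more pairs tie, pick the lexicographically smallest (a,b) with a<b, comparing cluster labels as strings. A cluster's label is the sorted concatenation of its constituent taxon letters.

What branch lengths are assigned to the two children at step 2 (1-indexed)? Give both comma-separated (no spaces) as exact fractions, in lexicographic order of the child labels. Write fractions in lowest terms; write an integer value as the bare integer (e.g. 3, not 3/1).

iteration 1: select B,X (d=3); attach at lengths (3/2, 3/2); label the merged cluster BX
  updated: d(BX,H)=29, d(BX,R)=29, d(BX,T)=31, d(BX,U)=32, d(BX,V)=50, d(BX,W)=97/2
iteration 2: select R,W (d=6); attach at lengths (3, 3); label the merged cluster RW
  updated: d(BX,RW)=155/4, d(H,RW)=59/2, d(RW,T)=22, d(RW,U)=95/2, d(RW,V)=73/2
iteration 3: select T,V (d=9); attach at lengths (9/2, 9/2); label the merged cluster TV
  updated: d(BX,TV)=81/2, d(H,TV)=65/2, d(RW,TV)=117/4, d(TV,U)=37/2
iteration 4: select H,U (d=10); attach at lengths (5, 5); label the merged cluster HU
  updated: d(BX,HU)=61/2, d(HU,RW)=77/2, d(HU,TV)=51/2
iteration 5: select HU,TV (d=51/2); attach at lengths (31/4, 33/4); label the merged cluster HTUV
  updated: d(BX,HTUV)=71/2, d(HTUV,RW)=271/8
iteration 6: select HTUV,RW (d=271/8); attach at lengths (67/16, 223/16); label the merged cluster HRTUVW
  updated: d(BX,HRTUVW)=439/12
iteration 7: select BX,HRTUVW (d=439/12); attach at lengths (403/24, 65/48); label the merged cluster BHRTUVWX
final tree: ((B:3/2,X:3/2):403/24,(((H:5,U:5):31/4,(T:9/2,V:9/2):33/4):67/16,(R:3,W:3):223/16):65/48)
total length: 3853/48

3,3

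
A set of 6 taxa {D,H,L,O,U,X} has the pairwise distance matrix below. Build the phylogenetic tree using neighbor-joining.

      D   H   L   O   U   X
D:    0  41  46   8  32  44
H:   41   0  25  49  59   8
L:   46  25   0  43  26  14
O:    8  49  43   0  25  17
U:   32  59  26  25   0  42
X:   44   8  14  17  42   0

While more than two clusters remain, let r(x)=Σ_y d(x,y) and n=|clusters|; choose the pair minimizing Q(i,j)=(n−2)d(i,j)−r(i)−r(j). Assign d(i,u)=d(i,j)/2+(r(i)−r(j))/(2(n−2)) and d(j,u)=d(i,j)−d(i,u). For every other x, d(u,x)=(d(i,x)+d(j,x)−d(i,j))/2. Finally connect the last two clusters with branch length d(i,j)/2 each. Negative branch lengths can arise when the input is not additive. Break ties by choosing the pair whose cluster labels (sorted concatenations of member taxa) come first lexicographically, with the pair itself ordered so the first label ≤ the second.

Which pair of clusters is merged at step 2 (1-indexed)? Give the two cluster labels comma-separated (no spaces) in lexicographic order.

1. join D+O (d=8, Q=-281) ⇒ DO; edges |D|=61/8, |O|=3/8
  updated: d(DO,H)=41, d(DO,L)=81/2, d(DO,U)=49/2, d(DO,X)=53/2
2. join DO+U (d=49/2, Q=-421/2) ⇒ DOU; edges |DO|=109/12, |U|=185/12
  updated: d(DOU,H)=151/4, d(DOU,L)=21, d(DOU,X)=22
3. join DOU+L (d=21, Q=-395/4) ⇒ DLOU; edges |DOU|=251/16, |L|=85/16
  updated: d(DLOU,H)=167/8, d(DLOU,X)=15/2
4. join DLOU+H (d=167/8, Q=-291/8) ⇒ DHLOU; edges |DLOU|=163/16, |H|=171/16
  updated: d(DHLOU,X)=-43/16
5. join DHLOU+X (d=-43/16) ⇒ DHLOUX; edges |DHLOU|=-43/32, |X|=-43/32
final tree: (((((D:61/8,O:3/8):109/12,U:185/12):251/16,L:85/16):163/16,H:171/16):-43/32,X:-43/32)
total length: 1147/16

DO,U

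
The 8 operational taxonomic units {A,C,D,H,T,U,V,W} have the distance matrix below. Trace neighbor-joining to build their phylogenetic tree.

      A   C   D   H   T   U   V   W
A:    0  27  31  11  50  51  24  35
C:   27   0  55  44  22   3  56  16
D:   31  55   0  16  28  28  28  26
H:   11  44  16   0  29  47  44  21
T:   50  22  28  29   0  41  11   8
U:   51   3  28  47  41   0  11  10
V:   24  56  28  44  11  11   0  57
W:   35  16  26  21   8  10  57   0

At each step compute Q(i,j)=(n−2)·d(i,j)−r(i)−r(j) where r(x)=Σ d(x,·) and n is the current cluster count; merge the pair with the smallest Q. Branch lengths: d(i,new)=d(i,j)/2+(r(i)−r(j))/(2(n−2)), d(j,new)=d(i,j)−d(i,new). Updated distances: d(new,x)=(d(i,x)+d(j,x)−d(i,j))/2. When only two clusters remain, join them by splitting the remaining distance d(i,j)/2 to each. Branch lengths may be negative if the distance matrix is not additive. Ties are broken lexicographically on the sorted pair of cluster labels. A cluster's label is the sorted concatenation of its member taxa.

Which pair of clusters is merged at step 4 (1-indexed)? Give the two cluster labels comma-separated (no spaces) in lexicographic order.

step 1: merge (C,U) at d=3, Q=-396; branch lengths C→25/6, U→-7/6; new cluster CU
  updated: d(A,CU)=75/2, d(CU,D)=40, d(CU,H)=44, d(CU,T)=30, d(CU,V)=32, d(CU,W)=23/2
step 2: merge (A,H) at d=11, Q=-597/2; branch lengths A→157/20, H→63/20; new cluster AH
  updated: d(AH,CU)=141/4, d(AH,D)=18, d(AH,T)=34, d(AH,V)=57/2, d(AH,W)=45/2
step 3: merge (CU,W) at d=23/2, Q=-911/4; branch lengths CU→279/32, W→89/32; new cluster CUW
  updated: d(AH,CUW)=185/8, d(CUW,D)=109/4, d(CUW,T)=53/4, d(CUW,V)=155/4
step 4: merge (T,V) at d=11, Q=-319/2; branch lengths T→13/6, V→53/6; new cluster TV
  updated: d(AH,TV)=103/4, d(CUW,TV)=41/2, d(D,TV)=45/2
step 5: merge (AH,D) at d=18, Q=-789/8; branch lengths AH→281/32, D→295/32; new cluster ADH
  updated: d(ADH,CUW)=259/16, d(ADH,TV)=121/8
step 6: merge (ADH,CUW) at d=259/16, Q=-829/16; branch lengths ADH→173/32, CUW→345/32; new cluster ACDHUW
  updated: d(ACDHUW,TV)=311/32
step 7: merge (ACDHUW,TV) at d=311/32; branch lengths ACDHUW→311/64, TV→311/64; new cluster ACDHTUVW
final tree: ((((A:157/20,H:63/20):281/32,D:295/32):173/32,((C:25/6,U:-7/6):279/32,W:89/32):345/32):311/64,(T:13/6,V:53/6):311/64)
total length: 2573/32

T,V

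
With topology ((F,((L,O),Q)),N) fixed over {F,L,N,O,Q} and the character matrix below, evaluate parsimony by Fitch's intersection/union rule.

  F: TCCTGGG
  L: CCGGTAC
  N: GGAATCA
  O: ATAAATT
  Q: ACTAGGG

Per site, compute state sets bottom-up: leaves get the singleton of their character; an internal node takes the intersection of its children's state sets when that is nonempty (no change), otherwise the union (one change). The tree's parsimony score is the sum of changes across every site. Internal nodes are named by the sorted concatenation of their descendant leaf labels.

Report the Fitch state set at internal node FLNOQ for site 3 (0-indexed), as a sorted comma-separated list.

LO@0: {C} ∪ {A} = {A,C} (union, +1)
LOQ@0: {A,C} ∩ {A} = {A} (intersection, +0)
FLOQ@0: {T} ∪ {A} = {A,T} (union, +1)
FLNOQ@0: {A,T} ∪ {G} = {A,G,T} (union, +1)
LO@1: {C} ∪ {T} = {C,T} (union, +1)
LOQ@1: {C,T} ∩ {C} = {C} (intersection, +0)
FLOQ@1: {C} ∩ {C} = {C} (intersection, +0)
FLNOQ@1: {C} ∪ {G} = {C,G} (union, +1)
LO@2: {G} ∪ {A} = {A,G} (union, +1)
LOQ@2: {A,G} ∪ {T} = {A,G,T} (union, +1)
FLOQ@2: {C} ∪ {A,G,T} = {A,C,G,T} (union, +1)
FLNOQ@2: {A,C,G,T} ∩ {A} = {A} (intersection, +0)
LO@3: {G} ∪ {A} = {A,G} (union, +1)
LOQ@3: {A,G} ∩ {A} = {A} (intersection, +0)
FLOQ@3: {T} ∪ {A} = {A,T} (union, +1)
FLNOQ@3: {A,T} ∩ {A} = {A} (intersection, +0)
LO@4: {T} ∪ {A} = {A,T} (union, +1)
LOQ@4: {A,T} ∪ {G} = {A,G,T} (union, +1)
FLOQ@4: {G} ∩ {A,G,T} = {G} (intersection, +0)
FLNOQ@4: {G} ∪ {T} = {G,T} (union, +1)
LO@5: {A} ∪ {T} = {A,T} (union, +1)
LOQ@5: {A,T} ∪ {G} = {A,G,T} (union, +1)
FLOQ@5: {G} ∩ {A,G,T} = {G} (intersection, +0)
FLNOQ@5: {G} ∪ {C} = {C,G} (union, +1)
LO@6: {C} ∪ {T} = {C,T} (union, +1)
LOQ@6: {C,T} ∪ {G} = {C,G,T} (union, +1)
FLOQ@6: {G} ∩ {C,G,T} = {G} (intersection, +0)
FLNOQ@6: {G} ∪ {A} = {A,G} (union, +1)
per-site changes: [3, 2, 3, 2, 3, 3, 3]; total = 19

A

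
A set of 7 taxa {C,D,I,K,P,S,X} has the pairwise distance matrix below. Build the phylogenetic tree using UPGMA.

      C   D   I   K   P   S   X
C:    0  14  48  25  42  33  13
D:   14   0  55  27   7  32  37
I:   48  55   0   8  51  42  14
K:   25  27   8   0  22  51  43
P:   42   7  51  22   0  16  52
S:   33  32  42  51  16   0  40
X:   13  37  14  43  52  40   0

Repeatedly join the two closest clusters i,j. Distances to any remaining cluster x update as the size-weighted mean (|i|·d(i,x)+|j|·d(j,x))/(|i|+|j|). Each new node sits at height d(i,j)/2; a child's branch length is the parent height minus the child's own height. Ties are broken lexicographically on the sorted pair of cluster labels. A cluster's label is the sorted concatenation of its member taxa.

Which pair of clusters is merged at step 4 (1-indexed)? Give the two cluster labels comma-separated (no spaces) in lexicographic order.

1. join D+P (d=7) ⇒ DP; edges |D|=7/2, |P|=7/2
  updated: d(C,DP)=28, d(DP,I)=53, d(DP,K)=49/2, d(DP,S)=24, d(DP,X)=89/2
2. join I+K (d=8) ⇒ IK; edges |I|=4, |K|=4
  updated: d(C,IK)=73/2, d(DP,IK)=155/4, d(IK,S)=93/2, d(IK,X)=57/2
3. join C+X (d=13) ⇒ CX; edges |C|=13/2, |X|=13/2
  updated: d(CX,DP)=145/4, d(CX,IK)=65/2, d(CX,S)=73/2
4. join DP+S (d=24) ⇒ DPS; edges |DP|=17/2, |S|=12
  updated: d(CX,DPS)=109/3, d(DPS,IK)=124/3
5. join CX+IK (d=65/2) ⇒ CIKX; edges |CX|=39/4, |IK|=49/4
  updated: d(CIKX,DPS)=233/6
6. join CIKX+DPS (d=233/6) ⇒ CDIKPSX; edges |CIKX|=19/6, |DPS|=89/12
final tree: (((C:13/2,X:13/2):39/4,(I:4,K:4):49/4):19/6,((D:7/2,P:7/2):17/2,S:12):89/12)
total length: 973/12

DP,S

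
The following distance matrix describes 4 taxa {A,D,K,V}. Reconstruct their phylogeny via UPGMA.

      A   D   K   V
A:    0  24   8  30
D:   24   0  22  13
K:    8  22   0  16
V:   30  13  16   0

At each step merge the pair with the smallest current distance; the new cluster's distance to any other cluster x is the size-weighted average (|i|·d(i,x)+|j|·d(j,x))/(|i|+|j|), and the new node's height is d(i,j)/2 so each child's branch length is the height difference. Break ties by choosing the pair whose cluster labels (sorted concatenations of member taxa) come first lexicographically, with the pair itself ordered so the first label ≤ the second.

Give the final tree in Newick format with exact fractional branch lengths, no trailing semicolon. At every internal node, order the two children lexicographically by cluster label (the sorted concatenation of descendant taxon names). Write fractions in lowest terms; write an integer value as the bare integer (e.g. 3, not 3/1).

((A:4,K:4):15/2,(D:13/2,V:13/2):5)

step 1: merge (A,K) at d=8; branch lengths A→4, K→4; new cluster AK
  updated: d(AK,D)=23, d(AK,V)=23
step 2: merge (D,V) at d=13; branch lengths D→13/2, V→13/2; new cluster DV
  updated: d(AK,DV)=23
step 3: merge (AK,DV) at d=23; branch lengths AK→15/2, DV→5; new cluster ADKV
final tree: ((A:4,K:4):15/2,(D:13/2,V:13/2):5)
total length: 67/2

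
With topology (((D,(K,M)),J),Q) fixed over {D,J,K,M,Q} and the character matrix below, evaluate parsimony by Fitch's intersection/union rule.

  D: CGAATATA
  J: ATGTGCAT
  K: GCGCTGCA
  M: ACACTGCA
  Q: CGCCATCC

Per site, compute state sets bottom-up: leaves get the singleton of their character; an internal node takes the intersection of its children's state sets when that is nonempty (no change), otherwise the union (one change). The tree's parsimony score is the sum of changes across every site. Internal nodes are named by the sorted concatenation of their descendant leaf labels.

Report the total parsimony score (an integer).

19

[col 0] KM: children K:{G}, M:{A} ∪→ {A,G}; cost 1
[col 0] DKM: children D:{C}, KM:{A,G} ∪→ {A,C,G}; cost 1
[col 0] DJKM: children DKM:{A,C,G}, J:{A} ∩→ {A}; cost 0
[col 0] DJKMQ: children DJKM:{A}, Q:{C} ∪→ {A,C}; cost 1
[col 1] KM: children K:{C}, M:{C} ∩→ {C}; cost 0
[col 1] DKM: children D:{G}, KM:{C} ∪→ {C,G}; cost 1
[col 1] DJKM: children DKM:{C,G}, J:{T} ∪→ {C,G,T}; cost 1
[col 1] DJKMQ: children DJKM:{C,G,T}, Q:{G} ∩→ {G}; cost 0
[col 2] KM: children K:{G}, M:{A} ∪→ {A,G}; cost 1
[col 2] DKM: children D:{A}, KM:{A,G} ∩→ {A}; cost 0
[col 2] DJKM: children DKM:{A}, J:{G} ∪→ {A,G}; cost 1
[col 2] DJKMQ: children DJKM:{A,G}, Q:{C} ∪→ {A,C,G}; cost 1
[col 3] KM: children K:{C}, M:{C} ∩→ {C}; cost 0
[col 3] DKM: children D:{A}, KM:{C} ∪→ {A,C}; cost 1
[col 3] DJKM: children DKM:{A,C}, J:{T} ∪→ {A,C,T}; cost 1
[col 3] DJKMQ: children DJKM:{A,C,T}, Q:{C} ∩→ {C}; cost 0
[col 4] KM: children K:{T}, M:{T} ∩→ {T}; cost 0
[col 4] DKM: children D:{T}, KM:{T} ∩→ {T}; cost 0
[col 4] DJKM: children DKM:{T}, J:{G} ∪→ {G,T}; cost 1
[col 4] DJKMQ: children DJKM:{G,T}, Q:{A} ∪→ {A,G,T}; cost 1
[col 5] KM: children K:{G}, M:{G} ∩→ {G}; cost 0
[col 5] DKM: children D:{A}, KM:{G} ∪→ {A,G}; cost 1
[col 5] DJKM: children DKM:{A,G}, J:{C} ∪→ {A,C,G}; cost 1
[col 5] DJKMQ: children DJKM:{A,C,G}, Q:{T} ∪→ {A,C,G,T}; cost 1
[col 6] KM: children K:{C}, M:{C} ∩→ {C}; cost 0
[col 6] DKM: children D:{T}, KM:{C} ∪→ {C,T}; cost 1
[col 6] DJKM: children DKM:{C,T}, J:{A} ∪→ {A,C,T}; cost 1
[col 6] DJKMQ: children DJKM:{A,C,T}, Q:{C} ∩→ {C}; cost 0
[col 7] KM: children K:{A}, M:{A} ∩→ {A}; cost 0
[col 7] DKM: children D:{A}, KM:{A} ∩→ {A}; cost 0
[col 7] DJKM: children DKM:{A}, J:{T} ∪→ {A,T}; cost 1
[col 7] DJKMQ: children DJKM:{A,T}, Q:{C} ∪→ {A,C,T}; cost 1
per-site changes: [3, 2, 3, 2, 2, 3, 2, 2]; total = 19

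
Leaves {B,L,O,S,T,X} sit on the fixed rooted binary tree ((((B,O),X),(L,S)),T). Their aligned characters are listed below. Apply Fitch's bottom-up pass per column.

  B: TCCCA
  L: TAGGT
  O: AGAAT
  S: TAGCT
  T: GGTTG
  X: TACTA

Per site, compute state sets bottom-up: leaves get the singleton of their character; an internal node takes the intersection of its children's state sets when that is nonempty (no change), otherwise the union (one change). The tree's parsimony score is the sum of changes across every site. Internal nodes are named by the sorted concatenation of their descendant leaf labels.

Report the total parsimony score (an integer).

15

BO@0: {T} ∪ {A} = {A,T} (union, +1)
BOX@0: {A,T} ∩ {T} = {T} (intersection, +0)
LS@0: {T} ∩ {T} = {T} (intersection, +0)
BLOSX@0: {T} ∩ {T} = {T} (intersection, +0)
BLOSTX@0: {T} ∪ {G} = {G,T} (union, +1)
BO@1: {C} ∪ {G} = {C,G} (union, +1)
BOX@1: {C,G} ∪ {A} = {A,C,G} (union, +1)
LS@1: {A} ∩ {A} = {A} (intersection, +0)
BLOSX@1: {A,C,G} ∩ {A} = {A} (intersection, +0)
BLOSTX@1: {A} ∪ {G} = {A,G} (union, +1)
BO@2: {C} ∪ {A} = {A,C} (union, +1)
BOX@2: {A,C} ∩ {C} = {C} (intersection, +0)
LS@2: {G} ∩ {G} = {G} (intersection, +0)
BLOSX@2: {C} ∪ {G} = {C,G} (union, +1)
BLOSTX@2: {C,G} ∪ {T} = {C,G,T} (union, +1)
BO@3: {C} ∪ {A} = {A,C} (union, +1)
BOX@3: {A,C} ∪ {T} = {A,C,T} (union, +1)
LS@3: {G} ∪ {C} = {C,G} (union, +1)
BLOSX@3: {A,C,T} ∩ {C,G} = {C} (intersection, +0)
BLOSTX@3: {C} ∪ {T} = {C,T} (union, +1)
BO@4: {A} ∪ {T} = {A,T} (union, +1)
BOX@4: {A,T} ∩ {A} = {A} (intersection, +0)
LS@4: {T} ∩ {T} = {T} (intersection, +0)
BLOSX@4: {A} ∪ {T} = {A,T} (union, +1)
BLOSTX@4: {A,T} ∪ {G} = {A,G,T} (union, +1)
per-site changes: [2, 3, 3, 4, 3]; total = 15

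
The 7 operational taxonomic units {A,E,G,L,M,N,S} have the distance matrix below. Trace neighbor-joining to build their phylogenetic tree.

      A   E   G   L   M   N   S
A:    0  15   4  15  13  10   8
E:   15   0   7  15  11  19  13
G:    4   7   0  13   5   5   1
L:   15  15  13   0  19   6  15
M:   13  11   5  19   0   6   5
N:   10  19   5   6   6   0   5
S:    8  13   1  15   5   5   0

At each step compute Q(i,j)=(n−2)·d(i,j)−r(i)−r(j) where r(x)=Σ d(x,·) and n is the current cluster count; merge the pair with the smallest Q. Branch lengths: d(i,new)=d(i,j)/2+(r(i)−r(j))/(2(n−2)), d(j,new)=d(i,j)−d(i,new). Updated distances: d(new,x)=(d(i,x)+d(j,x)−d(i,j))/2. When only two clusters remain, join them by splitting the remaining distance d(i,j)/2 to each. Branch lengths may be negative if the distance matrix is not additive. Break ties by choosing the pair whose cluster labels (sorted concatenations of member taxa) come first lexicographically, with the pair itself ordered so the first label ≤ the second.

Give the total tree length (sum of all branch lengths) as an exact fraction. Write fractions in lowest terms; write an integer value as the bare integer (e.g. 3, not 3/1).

1. join L+N (d=6, Q=-104) ⇒ LN; edges |L|=31/5, |N|=-1/5
  updated: d(A,LN)=19/2, d(E,LN)=14, d(G,LN)=6, d(LN,M)=19/2, d(LN,S)=7
2. join E+M (d=11, Q=-119/2) ⇒ EM; edges |E|=121/16, |M|=55/16
  updated: d(A,EM)=17/2, d(EM,G)=1/2, d(EM,LN)=25/4, d(EM,S)=7/2
3. join A+LN (d=19/2, Q=-121/4) ⇒ ALN; edges |A|=119/24, |LN|=109/24
  updated: d(ALN,EM)=21/8, d(ALN,G)=1/4, d(ALN,S)=11/4
4. join ALN+S (d=11/4, Q=-59/8) ⇒ ALNS; edges |ALN|=31/32, |S|=57/32
  updated: d(ALNS,EM)=27/16, d(ALNS,G)=-3/4
5. join ALNS+EM (d=27/16, Q=-23/16) ⇒ AELMNS; edges |ALNS|=7/32, |EM|=47/32
  updated: d(AELMNS,G)=-31/32
6. join AELMNS+G (d=-31/32) ⇒ AEGLMNS; edges |AELMNS|=-31/64, |G|=-31/64
final tree: ((((A:119/24,(L:31/5,N:-1/5):109/24):31/32,S:57/32):7/32,(E:121/16,M:55/16):47/32):-31/64,G:-31/64)
total length: 959/32

959/32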